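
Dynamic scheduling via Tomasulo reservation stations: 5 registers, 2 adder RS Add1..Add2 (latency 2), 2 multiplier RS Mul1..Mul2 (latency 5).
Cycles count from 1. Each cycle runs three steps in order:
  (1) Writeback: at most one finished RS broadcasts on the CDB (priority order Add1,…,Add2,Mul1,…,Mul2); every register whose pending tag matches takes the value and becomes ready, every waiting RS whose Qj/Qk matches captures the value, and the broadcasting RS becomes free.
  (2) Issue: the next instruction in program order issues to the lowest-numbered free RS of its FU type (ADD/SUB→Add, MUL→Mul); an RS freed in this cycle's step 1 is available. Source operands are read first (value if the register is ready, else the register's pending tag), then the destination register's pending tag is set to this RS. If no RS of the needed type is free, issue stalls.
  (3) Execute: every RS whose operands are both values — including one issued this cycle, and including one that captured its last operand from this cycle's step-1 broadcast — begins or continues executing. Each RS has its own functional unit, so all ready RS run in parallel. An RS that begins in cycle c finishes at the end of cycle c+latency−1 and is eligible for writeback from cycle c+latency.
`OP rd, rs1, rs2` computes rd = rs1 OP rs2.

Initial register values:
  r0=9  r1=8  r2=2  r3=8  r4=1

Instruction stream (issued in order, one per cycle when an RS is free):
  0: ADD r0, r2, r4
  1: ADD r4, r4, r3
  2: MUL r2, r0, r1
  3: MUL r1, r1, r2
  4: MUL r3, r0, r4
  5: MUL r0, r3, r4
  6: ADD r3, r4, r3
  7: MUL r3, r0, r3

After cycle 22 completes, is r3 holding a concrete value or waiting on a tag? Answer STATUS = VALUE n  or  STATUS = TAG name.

  c1: issue ADD r0<-Add1  regs: r0:Add1,r1:8,r2:2,r3:8,r4:1
  c2: issue ADD r4<-Add2  regs: r0:Add1,r1:8,r2:2,r3:8,r4:Add2
  c3: CDB Add1=3; issue MUL r2<-Mul1  regs: r0:3,r1:8,r2:Mul1,r3:8,r4:Add2
  c4: CDB Add2=9; issue MUL r1<-Mul2  regs: r0:3,r1:Mul2,r2:Mul1,r3:8,r4:9
  c5: stall  regs: r0:3,r1:Mul2,r2:Mul1,r3:8,r4:9
  c6: stall  regs: r0:3,r1:Mul2,r2:Mul1,r3:8,r4:9
  c7: stall  regs: r0:3,r1:Mul2,r2:Mul1,r3:8,r4:9
  c8: CDB Mul1=24; issue MUL r3<-Mul1  regs: r0:3,r1:Mul2,r2:24,r3:Mul1,r4:9
  c9: stall  regs: r0:3,r1:Mul2,r2:24,r3:Mul1,r4:9
  c10: stall  regs: r0:3,r1:Mul2,r2:24,r3:Mul1,r4:9
  c11: stall  regs: r0:3,r1:Mul2,r2:24,r3:Mul1,r4:9
  c12: stall  regs: r0:3,r1:Mul2,r2:24,r3:Mul1,r4:9
  c13: CDB Mul1=27; issue MUL r0<-Mul1  regs: r0:Mul1,r1:Mul2,r2:24,r3:27,r4:9
  c14: CDB Mul2=192; issue ADD r3<-Add1  regs: r0:Mul1,r1:192,r2:24,r3:Add1,r4:9
  c15: issue MUL r3<-Mul2  regs: r0:Mul1,r1:192,r2:24,r3:Mul2,r4:9
  c16: CDB Add1=36  regs: r0:Mul1,r1:192,r2:24,r3:Mul2,r4:9
  c17: -  regs: r0:Mul1,r1:192,r2:24,r3:Mul2,r4:9
  c18: CDB Mul1=243  regs: r0:243,r1:192,r2:24,r3:Mul2,r4:9
  c19: -  regs: r0:243,r1:192,r2:24,r3:Mul2,r4:9
  c20: -  regs: r0:243,r1:192,r2:24,r3:Mul2,r4:9
  c21: -  regs: r0:243,r1:192,r2:24,r3:Mul2,r4:9
  c22: -  regs: r0:243,r1:192,r2:24,r3:Mul2,r4:9

STATUS = TAG Mul2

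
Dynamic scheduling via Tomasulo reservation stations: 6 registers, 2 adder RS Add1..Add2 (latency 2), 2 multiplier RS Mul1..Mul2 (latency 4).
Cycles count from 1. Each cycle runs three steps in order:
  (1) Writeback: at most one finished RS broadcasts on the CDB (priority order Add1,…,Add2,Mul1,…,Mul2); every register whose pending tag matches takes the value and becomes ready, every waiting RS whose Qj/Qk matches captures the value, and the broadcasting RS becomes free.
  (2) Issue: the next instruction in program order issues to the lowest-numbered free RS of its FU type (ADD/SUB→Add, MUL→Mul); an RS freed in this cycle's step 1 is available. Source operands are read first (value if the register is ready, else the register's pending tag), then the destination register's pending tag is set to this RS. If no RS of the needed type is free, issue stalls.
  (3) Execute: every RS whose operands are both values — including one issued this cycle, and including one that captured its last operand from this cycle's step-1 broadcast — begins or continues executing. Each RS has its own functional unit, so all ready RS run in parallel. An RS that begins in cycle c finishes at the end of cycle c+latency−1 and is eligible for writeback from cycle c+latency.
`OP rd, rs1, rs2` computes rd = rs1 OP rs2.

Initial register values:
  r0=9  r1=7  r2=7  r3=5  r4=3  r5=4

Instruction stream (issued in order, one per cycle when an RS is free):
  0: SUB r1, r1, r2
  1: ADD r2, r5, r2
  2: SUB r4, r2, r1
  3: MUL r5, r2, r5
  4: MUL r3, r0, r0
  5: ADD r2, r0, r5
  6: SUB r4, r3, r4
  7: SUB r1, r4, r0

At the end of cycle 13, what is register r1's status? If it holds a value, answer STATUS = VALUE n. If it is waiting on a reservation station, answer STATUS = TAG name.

STATUS = VALUE 61

c1: issue SUB r1<-Add1 | r0:9,r1:Add1,r2:7,r3:5,r4:3,r5:4
c2: issue ADD r2<-Add2 | r0:9,r1:Add1,r2:Add2,r3:5,r4:3,r5:4
c3: CDB Add1=0; issue SUB r4<-Add1 | r0:9,r1:0,r2:Add2,r3:5,r4:Add1,r5:4
c4: CDB Add2=11; issue MUL r5<-Mul1 | r0:9,r1:0,r2:11,r3:5,r4:Add1,r5:Mul1
c5: issue MUL r3<-Mul2 | r0:9,r1:0,r2:11,r3:Mul2,r4:Add1,r5:Mul1
c6: CDB Add1=11; issue ADD r2<-Add1 | r0:9,r1:0,r2:Add1,r3:Mul2,r4:11,r5:Mul1
c7: issue SUB r4<-Add2 | r0:9,r1:0,r2:Add1,r3:Mul2,r4:Add2,r5:Mul1
c8: CDB Mul1=44; stall | r0:9,r1:0,r2:Add1,r3:Mul2,r4:Add2,r5:44
c9: CDB Mul2=81; stall | r0:9,r1:0,r2:Add1,r3:81,r4:Add2,r5:44
c10: CDB Add1=53; issue SUB r1<-Add1 | r0:9,r1:Add1,r2:53,r3:81,r4:Add2,r5:44
c11: CDB Add2=70 | r0:9,r1:Add1,r2:53,r3:81,r4:70,r5:44
c12: - | r0:9,r1:Add1,r2:53,r3:81,r4:70,r5:44
c13: CDB Add1=61 | r0:9,r1:61,r2:53,r3:81,r4:70,r5:44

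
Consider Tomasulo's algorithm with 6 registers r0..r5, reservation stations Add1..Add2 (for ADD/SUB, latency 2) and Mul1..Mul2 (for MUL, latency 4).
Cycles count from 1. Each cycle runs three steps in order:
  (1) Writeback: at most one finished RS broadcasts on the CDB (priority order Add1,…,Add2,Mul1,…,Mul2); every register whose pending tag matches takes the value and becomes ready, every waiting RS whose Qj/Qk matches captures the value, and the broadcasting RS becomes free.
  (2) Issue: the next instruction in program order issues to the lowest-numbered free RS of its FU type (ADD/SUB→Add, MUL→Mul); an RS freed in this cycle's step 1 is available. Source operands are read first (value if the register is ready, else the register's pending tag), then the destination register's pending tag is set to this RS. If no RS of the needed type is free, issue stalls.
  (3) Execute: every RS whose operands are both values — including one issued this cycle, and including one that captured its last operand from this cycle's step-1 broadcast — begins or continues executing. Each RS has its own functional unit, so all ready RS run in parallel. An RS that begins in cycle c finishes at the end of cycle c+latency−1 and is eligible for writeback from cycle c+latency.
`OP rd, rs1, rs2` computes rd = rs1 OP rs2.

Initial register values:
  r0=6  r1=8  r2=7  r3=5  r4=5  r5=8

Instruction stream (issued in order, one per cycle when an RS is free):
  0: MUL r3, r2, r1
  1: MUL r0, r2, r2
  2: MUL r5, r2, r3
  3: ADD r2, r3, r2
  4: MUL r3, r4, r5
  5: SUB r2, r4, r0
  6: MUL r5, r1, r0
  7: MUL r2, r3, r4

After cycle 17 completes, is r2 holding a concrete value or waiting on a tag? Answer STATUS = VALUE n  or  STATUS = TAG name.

STATUS = TAG Mul1

c1: issue MUL r3<-Mul1 | r0:6,r1:8,r2:7,r3:Mul1,r4:5,r5:8
c2: issue MUL r0<-Mul2 | r0:Mul2,r1:8,r2:7,r3:Mul1,r4:5,r5:8
c3: stall | r0:Mul2,r1:8,r2:7,r3:Mul1,r4:5,r5:8
c4: stall | r0:Mul2,r1:8,r2:7,r3:Mul1,r4:5,r5:8
c5: CDB Mul1=56; issue MUL r5<-Mul1 | r0:Mul2,r1:8,r2:7,r3:56,r4:5,r5:Mul1
c6: CDB Mul2=49; issue ADD r2<-Add1 | r0:49,r1:8,r2:Add1,r3:56,r4:5,r5:Mul1
c7: issue MUL r3<-Mul2 | r0:49,r1:8,r2:Add1,r3:Mul2,r4:5,r5:Mul1
c8: CDB Add1=63; issue SUB r2<-Add1 | r0:49,r1:8,r2:Add1,r3:Mul2,r4:5,r5:Mul1
c9: CDB Mul1=392; issue MUL r5<-Mul1 | r0:49,r1:8,r2:Add1,r3:Mul2,r4:5,r5:Mul1
c10: CDB Add1=-44; stall | r0:49,r1:8,r2:-44,r3:Mul2,r4:5,r5:Mul1
c11: stall | r0:49,r1:8,r2:-44,r3:Mul2,r4:5,r5:Mul1
c12: stall | r0:49,r1:8,r2:-44,r3:Mul2,r4:5,r5:Mul1
c13: CDB Mul1=392; issue MUL r2<-Mul1 | r0:49,r1:8,r2:Mul1,r3:Mul2,r4:5,r5:392
c14: CDB Mul2=1960 | r0:49,r1:8,r2:Mul1,r3:1960,r4:5,r5:392
c15: - | r0:49,r1:8,r2:Mul1,r3:1960,r4:5,r5:392
c16: - | r0:49,r1:8,r2:Mul1,r3:1960,r4:5,r5:392
c17: - | r0:49,r1:8,r2:Mul1,r3:1960,r4:5,r5:392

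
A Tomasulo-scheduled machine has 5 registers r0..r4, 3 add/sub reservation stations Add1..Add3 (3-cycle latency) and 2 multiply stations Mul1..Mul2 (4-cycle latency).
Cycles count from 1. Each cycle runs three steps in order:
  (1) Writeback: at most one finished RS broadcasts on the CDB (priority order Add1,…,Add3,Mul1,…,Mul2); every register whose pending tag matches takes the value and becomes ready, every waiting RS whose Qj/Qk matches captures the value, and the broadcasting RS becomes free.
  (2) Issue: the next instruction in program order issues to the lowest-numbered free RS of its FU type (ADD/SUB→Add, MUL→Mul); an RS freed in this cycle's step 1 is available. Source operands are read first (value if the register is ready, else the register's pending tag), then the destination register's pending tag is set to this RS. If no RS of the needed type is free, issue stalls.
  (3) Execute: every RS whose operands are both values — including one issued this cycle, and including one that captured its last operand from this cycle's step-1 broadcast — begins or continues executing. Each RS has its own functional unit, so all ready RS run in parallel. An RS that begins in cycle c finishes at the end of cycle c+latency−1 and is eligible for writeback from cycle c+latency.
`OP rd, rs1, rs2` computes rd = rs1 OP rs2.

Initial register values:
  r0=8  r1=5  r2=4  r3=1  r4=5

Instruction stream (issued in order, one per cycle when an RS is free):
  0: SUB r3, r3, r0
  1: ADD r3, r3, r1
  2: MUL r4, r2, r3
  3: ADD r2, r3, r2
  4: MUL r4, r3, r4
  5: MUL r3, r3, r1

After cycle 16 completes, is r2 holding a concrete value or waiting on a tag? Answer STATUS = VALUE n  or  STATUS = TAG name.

STATUS = VALUE 2

cycle 1: issue SUB r3<-Add1 // r0:8,r1:5,r2:4,r3:Add1,r4:5
cycle 2: issue ADD r3<-Add2 // r0:8,r1:5,r2:4,r3:Add2,r4:5
cycle 3: issue MUL r4<-Mul1 // r0:8,r1:5,r2:4,r3:Add2,r4:Mul1
cycle 4: CDB Add1=-7; issue ADD r2<-Add1 // r0:8,r1:5,r2:Add1,r3:Add2,r4:Mul1
cycle 5: issue MUL r4<-Mul2 // r0:8,r1:5,r2:Add1,r3:Add2,r4:Mul2
cycle 6: stall // r0:8,r1:5,r2:Add1,r3:Add2,r4:Mul2
cycle 7: CDB Add2=-2; stall // r0:8,r1:5,r2:Add1,r3:-2,r4:Mul2
cycle 8: stall // r0:8,r1:5,r2:Add1,r3:-2,r4:Mul2
cycle 9: stall // r0:8,r1:5,r2:Add1,r3:-2,r4:Mul2
cycle 10: CDB Add1=2; stall // r0:8,r1:5,r2:2,r3:-2,r4:Mul2
cycle 11: CDB Mul1=-8; issue MUL r3<-Mul1 // r0:8,r1:5,r2:2,r3:Mul1,r4:Mul2
cycle 12: - // r0:8,r1:5,r2:2,r3:Mul1,r4:Mul2
cycle 13: - // r0:8,r1:5,r2:2,r3:Mul1,r4:Mul2
cycle 14: - // r0:8,r1:5,r2:2,r3:Mul1,r4:Mul2
cycle 15: CDB Mul1=-10 // r0:8,r1:5,r2:2,r3:-10,r4:Mul2
cycle 16: CDB Mul2=16 // r0:8,r1:5,r2:2,r3:-10,r4:16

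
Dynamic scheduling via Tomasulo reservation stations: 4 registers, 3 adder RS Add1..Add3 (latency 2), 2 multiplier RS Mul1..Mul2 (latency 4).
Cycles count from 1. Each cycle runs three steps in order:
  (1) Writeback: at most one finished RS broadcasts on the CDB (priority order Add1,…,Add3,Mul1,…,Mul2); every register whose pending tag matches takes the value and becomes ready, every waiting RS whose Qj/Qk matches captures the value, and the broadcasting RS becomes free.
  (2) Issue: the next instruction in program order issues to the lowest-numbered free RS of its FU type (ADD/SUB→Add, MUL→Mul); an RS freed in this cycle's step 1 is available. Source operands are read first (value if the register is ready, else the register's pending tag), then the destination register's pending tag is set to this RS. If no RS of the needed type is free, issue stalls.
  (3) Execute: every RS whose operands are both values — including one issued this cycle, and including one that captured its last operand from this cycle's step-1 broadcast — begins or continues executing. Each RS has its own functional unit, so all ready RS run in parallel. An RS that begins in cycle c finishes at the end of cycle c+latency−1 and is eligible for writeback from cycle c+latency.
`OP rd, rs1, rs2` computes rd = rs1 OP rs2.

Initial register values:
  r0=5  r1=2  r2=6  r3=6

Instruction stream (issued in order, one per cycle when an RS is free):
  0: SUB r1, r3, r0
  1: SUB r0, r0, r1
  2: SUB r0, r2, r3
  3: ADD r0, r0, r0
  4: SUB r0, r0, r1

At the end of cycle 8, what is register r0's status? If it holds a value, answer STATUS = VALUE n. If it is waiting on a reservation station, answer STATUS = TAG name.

cycle 1: issue SUB r1<-Add1 // r0:5,r1:Add1,r2:6,r3:6
cycle 2: issue SUB r0<-Add2 // r0:Add2,r1:Add1,r2:6,r3:6
cycle 3: CDB Add1=1; issue SUB r0<-Add1 // r0:Add1,r1:1,r2:6,r3:6
cycle 4: issue ADD r0<-Add3 // r0:Add3,r1:1,r2:6,r3:6
cycle 5: CDB Add1=0; issue SUB r0<-Add1 // r0:Add1,r1:1,r2:6,r3:6
cycle 6: CDB Add2=4 // r0:Add1,r1:1,r2:6,r3:6
cycle 7: CDB Add3=0 // r0:Add1,r1:1,r2:6,r3:6
cycle 8: - // r0:Add1,r1:1,r2:6,r3:6

STATUS = TAG Add1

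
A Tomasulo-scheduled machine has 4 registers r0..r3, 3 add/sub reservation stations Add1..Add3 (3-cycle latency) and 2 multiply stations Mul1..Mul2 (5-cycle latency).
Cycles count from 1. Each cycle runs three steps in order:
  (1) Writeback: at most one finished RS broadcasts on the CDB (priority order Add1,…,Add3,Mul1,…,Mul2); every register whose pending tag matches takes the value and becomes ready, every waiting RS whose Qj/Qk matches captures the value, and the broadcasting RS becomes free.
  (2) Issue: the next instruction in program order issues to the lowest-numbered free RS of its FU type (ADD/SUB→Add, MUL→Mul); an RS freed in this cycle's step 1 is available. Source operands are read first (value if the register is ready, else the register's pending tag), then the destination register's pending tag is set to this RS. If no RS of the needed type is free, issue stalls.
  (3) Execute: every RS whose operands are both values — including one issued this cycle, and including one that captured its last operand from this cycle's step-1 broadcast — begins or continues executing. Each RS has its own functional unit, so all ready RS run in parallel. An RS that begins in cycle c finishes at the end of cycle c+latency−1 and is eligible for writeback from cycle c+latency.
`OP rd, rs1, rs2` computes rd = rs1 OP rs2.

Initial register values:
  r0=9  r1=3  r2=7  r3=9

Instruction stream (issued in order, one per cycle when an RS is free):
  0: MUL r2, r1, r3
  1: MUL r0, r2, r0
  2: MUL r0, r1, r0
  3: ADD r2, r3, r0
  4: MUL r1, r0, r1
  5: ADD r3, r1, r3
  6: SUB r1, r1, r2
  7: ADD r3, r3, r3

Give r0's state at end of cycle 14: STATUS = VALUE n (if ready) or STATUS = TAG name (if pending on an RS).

c1: issue MUL r2<-Mul1 | r0:9,r1:3,r2:Mul1,r3:9
c2: issue MUL r0<-Mul2 | r0:Mul2,r1:3,r2:Mul1,r3:9
c3: stall | r0:Mul2,r1:3,r2:Mul1,r3:9
c4: stall | r0:Mul2,r1:3,r2:Mul1,r3:9
c5: stall | r0:Mul2,r1:3,r2:Mul1,r3:9
c6: CDB Mul1=27; issue MUL r0<-Mul1 | r0:Mul1,r1:3,r2:27,r3:9
c7: issue ADD r2<-Add1 | r0:Mul1,r1:3,r2:Add1,r3:9
c8: stall | r0:Mul1,r1:3,r2:Add1,r3:9
c9: stall | r0:Mul1,r1:3,r2:Add1,r3:9
c10: stall | r0:Mul1,r1:3,r2:Add1,r3:9
c11: CDB Mul2=243; issue MUL r1<-Mul2 | r0:Mul1,r1:Mul2,r2:Add1,r3:9
c12: issue ADD r3<-Add2 | r0:Mul1,r1:Mul2,r2:Add1,r3:Add2
c13: issue SUB r1<-Add3 | r0:Mul1,r1:Add3,r2:Add1,r3:Add2
c14: stall | r0:Mul1,r1:Add3,r2:Add1,r3:Add2

STATUS = TAG Mul1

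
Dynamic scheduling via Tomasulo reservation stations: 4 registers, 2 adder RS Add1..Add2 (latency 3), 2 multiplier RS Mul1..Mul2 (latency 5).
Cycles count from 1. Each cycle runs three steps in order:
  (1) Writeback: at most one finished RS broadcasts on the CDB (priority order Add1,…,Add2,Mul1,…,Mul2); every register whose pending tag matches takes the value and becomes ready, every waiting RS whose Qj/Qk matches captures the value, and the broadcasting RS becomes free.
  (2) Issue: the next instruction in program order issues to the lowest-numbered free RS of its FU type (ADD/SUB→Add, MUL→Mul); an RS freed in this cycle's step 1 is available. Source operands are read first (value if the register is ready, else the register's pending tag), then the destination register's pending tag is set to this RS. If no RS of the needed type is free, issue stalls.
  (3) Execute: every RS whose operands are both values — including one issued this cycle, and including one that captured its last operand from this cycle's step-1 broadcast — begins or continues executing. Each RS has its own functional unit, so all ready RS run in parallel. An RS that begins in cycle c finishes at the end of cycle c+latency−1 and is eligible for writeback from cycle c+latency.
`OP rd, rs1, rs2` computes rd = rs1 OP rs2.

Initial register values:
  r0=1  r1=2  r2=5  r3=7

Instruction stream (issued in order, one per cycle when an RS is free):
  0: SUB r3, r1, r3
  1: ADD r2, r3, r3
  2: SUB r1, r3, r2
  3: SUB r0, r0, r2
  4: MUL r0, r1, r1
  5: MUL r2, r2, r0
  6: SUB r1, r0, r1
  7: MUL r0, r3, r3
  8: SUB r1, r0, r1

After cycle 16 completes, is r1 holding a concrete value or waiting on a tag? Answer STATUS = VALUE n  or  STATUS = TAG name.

STATUS = TAG Add2

cycle 1: issue SUB r3<-Add1 // r0:1,r1:2,r2:5,r3:Add1
cycle 2: issue ADD r2<-Add2 // r0:1,r1:2,r2:Add2,r3:Add1
cycle 3: stall // r0:1,r1:2,r2:Add2,r3:Add1
cycle 4: CDB Add1=-5; issue SUB r1<-Add1 // r0:1,r1:Add1,r2:Add2,r3:-5
cycle 5: stall // r0:1,r1:Add1,r2:Add2,r3:-5
cycle 6: stall // r0:1,r1:Add1,r2:Add2,r3:-5
cycle 7: CDB Add2=-10; issue SUB r0<-Add2 // r0:Add2,r1:Add1,r2:-10,r3:-5
cycle 8: issue MUL r0<-Mul1 // r0:Mul1,r1:Add1,r2:-10,r3:-5
cycle 9: issue MUL r2<-Mul2 // r0:Mul1,r1:Add1,r2:Mul2,r3:-5
cycle 10: CDB Add1=5; issue SUB r1<-Add1 // r0:Mul1,r1:Add1,r2:Mul2,r3:-5
cycle 11: CDB Add2=11; stall // r0:Mul1,r1:Add1,r2:Mul2,r3:-5
cycle 12: stall // r0:Mul1,r1:Add1,r2:Mul2,r3:-5
cycle 13: stall // r0:Mul1,r1:Add1,r2:Mul2,r3:-5
cycle 14: stall // r0:Mul1,r1:Add1,r2:Mul2,r3:-5
cycle 15: CDB Mul1=25; issue MUL r0<-Mul1 // r0:Mul1,r1:Add1,r2:Mul2,r3:-5
cycle 16: issue SUB r1<-Add2 // r0:Mul1,r1:Add2,r2:Mul2,r3:-5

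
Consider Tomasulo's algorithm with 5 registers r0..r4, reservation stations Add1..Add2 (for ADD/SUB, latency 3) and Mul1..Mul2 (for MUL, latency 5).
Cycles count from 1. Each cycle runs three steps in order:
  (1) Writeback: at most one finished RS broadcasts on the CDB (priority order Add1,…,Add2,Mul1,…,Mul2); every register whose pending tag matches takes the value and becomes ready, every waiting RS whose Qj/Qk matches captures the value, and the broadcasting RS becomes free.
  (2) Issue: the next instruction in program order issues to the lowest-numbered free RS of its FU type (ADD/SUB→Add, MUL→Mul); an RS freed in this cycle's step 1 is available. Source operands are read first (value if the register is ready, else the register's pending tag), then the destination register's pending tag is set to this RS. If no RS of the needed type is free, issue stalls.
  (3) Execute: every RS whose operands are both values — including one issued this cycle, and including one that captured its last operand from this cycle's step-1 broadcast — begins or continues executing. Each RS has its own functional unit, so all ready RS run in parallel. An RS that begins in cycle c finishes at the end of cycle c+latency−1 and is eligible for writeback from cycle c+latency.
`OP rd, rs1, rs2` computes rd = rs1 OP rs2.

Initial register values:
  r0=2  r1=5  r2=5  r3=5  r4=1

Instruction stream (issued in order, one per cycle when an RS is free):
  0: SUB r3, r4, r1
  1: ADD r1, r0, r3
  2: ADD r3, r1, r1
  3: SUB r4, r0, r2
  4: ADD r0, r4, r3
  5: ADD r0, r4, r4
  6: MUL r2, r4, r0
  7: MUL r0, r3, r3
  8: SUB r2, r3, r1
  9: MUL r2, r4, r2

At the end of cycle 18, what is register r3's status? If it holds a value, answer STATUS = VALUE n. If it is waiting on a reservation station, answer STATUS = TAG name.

STATUS = VALUE -4

  c1: issue SUB r3<-Add1  regs: r0:2,r1:5,r2:5,r3:Add1,r4:1
  c2: issue ADD r1<-Add2  regs: r0:2,r1:Add2,r2:5,r3:Add1,r4:1
  c3: stall  regs: r0:2,r1:Add2,r2:5,r3:Add1,r4:1
  c4: CDB Add1=-4; issue ADD r3<-Add1  regs: r0:2,r1:Add2,r2:5,r3:Add1,r4:1
  c5: stall  regs: r0:2,r1:Add2,r2:5,r3:Add1,r4:1
  c6: stall  regs: r0:2,r1:Add2,r2:5,r3:Add1,r4:1
  c7: CDB Add2=-2; issue SUB r4<-Add2  regs: r0:2,r1:-2,r2:5,r3:Add1,r4:Add2
  c8: stall  regs: r0:2,r1:-2,r2:5,r3:Add1,r4:Add2
  c9: stall  regs: r0:2,r1:-2,r2:5,r3:Add1,r4:Add2
  c10: CDB Add1=-4; issue ADD r0<-Add1  regs: r0:Add1,r1:-2,r2:5,r3:-4,r4:Add2
  c11: CDB Add2=-3; issue ADD r0<-Add2  regs: r0:Add2,r1:-2,r2:5,r3:-4,r4:-3
  c12: issue MUL r2<-Mul1  regs: r0:Add2,r1:-2,r2:Mul1,r3:-4,r4:-3
  c13: issue MUL r0<-Mul2  regs: r0:Mul2,r1:-2,r2:Mul1,r3:-4,r4:-3
  c14: CDB Add1=-7; issue SUB r2<-Add1  regs: r0:Mul2,r1:-2,r2:Add1,r3:-4,r4:-3
  c15: CDB Add2=-6; stall  regs: r0:Mul2,r1:-2,r2:Add1,r3:-4,r4:-3
  c16: stall  regs: r0:Mul2,r1:-2,r2:Add1,r3:-4,r4:-3
  c17: CDB Add1=-2; stall  regs: r0:Mul2,r1:-2,r2:-2,r3:-4,r4:-3
  c18: CDB Mul2=16; issue MUL r2<-Mul2  regs: r0:16,r1:-2,r2:Mul2,r3:-4,r4:-3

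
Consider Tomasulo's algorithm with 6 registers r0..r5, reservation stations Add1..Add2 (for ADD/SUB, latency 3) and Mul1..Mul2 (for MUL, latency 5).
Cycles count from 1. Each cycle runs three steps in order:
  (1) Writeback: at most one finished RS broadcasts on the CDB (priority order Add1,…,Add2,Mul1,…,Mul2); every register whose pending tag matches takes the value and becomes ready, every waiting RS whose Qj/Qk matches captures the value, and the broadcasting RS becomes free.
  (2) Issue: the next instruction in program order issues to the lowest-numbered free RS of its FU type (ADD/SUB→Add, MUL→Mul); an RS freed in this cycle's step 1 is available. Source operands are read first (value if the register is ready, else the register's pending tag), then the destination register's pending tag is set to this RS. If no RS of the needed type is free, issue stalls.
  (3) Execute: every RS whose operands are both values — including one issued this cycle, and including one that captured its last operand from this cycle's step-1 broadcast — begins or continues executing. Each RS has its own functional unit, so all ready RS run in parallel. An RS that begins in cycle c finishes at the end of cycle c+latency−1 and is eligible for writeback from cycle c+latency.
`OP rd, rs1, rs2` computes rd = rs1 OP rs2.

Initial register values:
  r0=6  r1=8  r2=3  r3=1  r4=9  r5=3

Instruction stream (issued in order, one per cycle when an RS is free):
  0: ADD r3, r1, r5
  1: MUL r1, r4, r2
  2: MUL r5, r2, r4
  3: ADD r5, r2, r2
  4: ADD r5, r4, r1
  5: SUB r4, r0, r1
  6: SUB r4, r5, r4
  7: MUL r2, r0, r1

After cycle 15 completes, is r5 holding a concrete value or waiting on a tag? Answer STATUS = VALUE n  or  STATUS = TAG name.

  c1: issue ADD r3<-Add1  regs: r0:6,r1:8,r2:3,r3:Add1,r4:9,r5:3
  c2: issue MUL r1<-Mul1  regs: r0:6,r1:Mul1,r2:3,r3:Add1,r4:9,r5:3
  c3: issue MUL r5<-Mul2  regs: r0:6,r1:Mul1,r2:3,r3:Add1,r4:9,r5:Mul2
  c4: CDB Add1=11; issue ADD r5<-Add1  regs: r0:6,r1:Mul1,r2:3,r3:11,r4:9,r5:Add1
  c5: issue ADD r5<-Add2  regs: r0:6,r1:Mul1,r2:3,r3:11,r4:9,r5:Add2
  c6: stall  regs: r0:6,r1:Mul1,r2:3,r3:11,r4:9,r5:Add2
  c7: CDB Add1=6; issue SUB r4<-Add1  regs: r0:6,r1:Mul1,r2:3,r3:11,r4:Add1,r5:Add2
  c8: CDB Mul1=27; stall  regs: r0:6,r1:27,r2:3,r3:11,r4:Add1,r5:Add2
  c9: CDB Mul2=27; stall  regs: r0:6,r1:27,r2:3,r3:11,r4:Add1,r5:Add2
  c10: stall  regs: r0:6,r1:27,r2:3,r3:11,r4:Add1,r5:Add2
  c11: CDB Add1=-21; issue SUB r4<-Add1  regs: r0:6,r1:27,r2:3,r3:11,r4:Add1,r5:Add2
  c12: CDB Add2=36; issue MUL r2<-Mul1  regs: r0:6,r1:27,r2:Mul1,r3:11,r4:Add1,r5:36
  c13: -  regs: r0:6,r1:27,r2:Mul1,r3:11,r4:Add1,r5:36
  c14: -  regs: r0:6,r1:27,r2:Mul1,r3:11,r4:Add1,r5:36
  c15: CDB Add1=57  regs: r0:6,r1:27,r2:Mul1,r3:11,r4:57,r5:36

STATUS = VALUE 36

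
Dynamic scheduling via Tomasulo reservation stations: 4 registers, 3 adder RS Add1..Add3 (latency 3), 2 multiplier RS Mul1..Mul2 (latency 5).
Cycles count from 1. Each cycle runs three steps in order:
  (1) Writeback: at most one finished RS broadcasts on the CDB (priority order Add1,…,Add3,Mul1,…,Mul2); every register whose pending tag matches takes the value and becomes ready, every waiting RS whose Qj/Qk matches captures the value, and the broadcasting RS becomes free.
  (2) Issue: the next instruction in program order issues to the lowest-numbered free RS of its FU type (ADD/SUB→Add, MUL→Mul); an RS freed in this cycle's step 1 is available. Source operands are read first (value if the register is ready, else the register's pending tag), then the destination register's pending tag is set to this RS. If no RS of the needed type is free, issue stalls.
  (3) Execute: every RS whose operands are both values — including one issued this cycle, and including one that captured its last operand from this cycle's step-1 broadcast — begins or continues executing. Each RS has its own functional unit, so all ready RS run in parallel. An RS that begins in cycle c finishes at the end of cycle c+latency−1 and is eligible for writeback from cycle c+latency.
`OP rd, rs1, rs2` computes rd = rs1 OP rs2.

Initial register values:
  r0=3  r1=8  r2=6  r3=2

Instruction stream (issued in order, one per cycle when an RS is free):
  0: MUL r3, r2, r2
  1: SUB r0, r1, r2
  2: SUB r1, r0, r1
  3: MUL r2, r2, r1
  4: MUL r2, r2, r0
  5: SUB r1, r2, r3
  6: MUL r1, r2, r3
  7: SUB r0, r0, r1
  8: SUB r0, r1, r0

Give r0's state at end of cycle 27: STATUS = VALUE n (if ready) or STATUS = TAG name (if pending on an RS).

c1: issue MUL r3<-Mul1 | r0:3,r1:8,r2:6,r3:Mul1
c2: issue SUB r0<-Add1 | r0:Add1,r1:8,r2:6,r3:Mul1
c3: issue SUB r1<-Add2 | r0:Add1,r1:Add2,r2:6,r3:Mul1
c4: issue MUL r2<-Mul2 | r0:Add1,r1:Add2,r2:Mul2,r3:Mul1
c5: CDB Add1=2; stall | r0:2,r1:Add2,r2:Mul2,r3:Mul1
c6: CDB Mul1=36; issue MUL r2<-Mul1 | r0:2,r1:Add2,r2:Mul1,r3:36
c7: issue SUB r1<-Add1 | r0:2,r1:Add1,r2:Mul1,r3:36
c8: CDB Add2=-6; stall | r0:2,r1:Add1,r2:Mul1,r3:36
c9: stall | r0:2,r1:Add1,r2:Mul1,r3:36
c10: stall | r0:2,r1:Add1,r2:Mul1,r3:36
c11: stall | r0:2,r1:Add1,r2:Mul1,r3:36
c12: stall | r0:2,r1:Add1,r2:Mul1,r3:36
c13: CDB Mul2=-36; issue MUL r1<-Mul2 | r0:2,r1:Mul2,r2:Mul1,r3:36
c14: issue SUB r0<-Add2 | r0:Add2,r1:Mul2,r2:Mul1,r3:36
c15: issue SUB r0<-Add3 | r0:Add3,r1:Mul2,r2:Mul1,r3:36
c16: - | r0:Add3,r1:Mul2,r2:Mul1,r3:36
c17: - | r0:Add3,r1:Mul2,r2:Mul1,r3:36
c18: CDB Mul1=-72 | r0:Add3,r1:Mul2,r2:-72,r3:36
c19: - | r0:Add3,r1:Mul2,r2:-72,r3:36
c20: - | r0:Add3,r1:Mul2,r2:-72,r3:36
c21: CDB Add1=-108 | r0:Add3,r1:Mul2,r2:-72,r3:36
c22: - | r0:Add3,r1:Mul2,r2:-72,r3:36
c23: CDB Mul2=-2592 | r0:Add3,r1:-2592,r2:-72,r3:36
c24: - | r0:Add3,r1:-2592,r2:-72,r3:36
c25: - | r0:Add3,r1:-2592,r2:-72,r3:36
c26: CDB Add2=2594 | r0:Add3,r1:-2592,r2:-72,r3:36
c27: - | r0:Add3,r1:-2592,r2:-72,r3:36

STATUS = TAG Add3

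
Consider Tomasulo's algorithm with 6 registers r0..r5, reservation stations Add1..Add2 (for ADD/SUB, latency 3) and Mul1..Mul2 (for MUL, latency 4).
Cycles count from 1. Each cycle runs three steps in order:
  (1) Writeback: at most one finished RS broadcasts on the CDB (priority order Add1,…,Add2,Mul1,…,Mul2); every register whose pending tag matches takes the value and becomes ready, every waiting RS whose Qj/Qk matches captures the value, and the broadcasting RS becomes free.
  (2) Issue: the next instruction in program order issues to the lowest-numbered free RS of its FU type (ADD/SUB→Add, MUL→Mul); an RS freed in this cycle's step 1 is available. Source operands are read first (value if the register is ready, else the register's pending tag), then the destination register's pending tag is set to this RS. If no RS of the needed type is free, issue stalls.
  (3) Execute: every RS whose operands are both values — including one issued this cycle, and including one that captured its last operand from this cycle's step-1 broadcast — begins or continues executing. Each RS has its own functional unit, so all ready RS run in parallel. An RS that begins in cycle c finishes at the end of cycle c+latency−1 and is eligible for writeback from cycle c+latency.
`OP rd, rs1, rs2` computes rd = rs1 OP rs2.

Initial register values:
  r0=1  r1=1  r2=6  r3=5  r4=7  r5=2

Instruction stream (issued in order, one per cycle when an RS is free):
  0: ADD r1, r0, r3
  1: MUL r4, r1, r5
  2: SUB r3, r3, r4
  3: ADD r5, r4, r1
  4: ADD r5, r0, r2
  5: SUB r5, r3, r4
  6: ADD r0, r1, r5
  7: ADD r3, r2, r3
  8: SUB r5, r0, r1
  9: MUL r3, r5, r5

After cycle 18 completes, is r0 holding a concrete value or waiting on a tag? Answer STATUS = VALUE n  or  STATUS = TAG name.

c1: issue ADD r1<-Add1 | r0:1,r1:Add1,r2:6,r3:5,r4:7,r5:2
c2: issue MUL r4<-Mul1 | r0:1,r1:Add1,r2:6,r3:5,r4:Mul1,r5:2
c3: issue SUB r3<-Add2 | r0:1,r1:Add1,r2:6,r3:Add2,r4:Mul1,r5:2
c4: CDB Add1=6; issue ADD r5<-Add1 | r0:1,r1:6,r2:6,r3:Add2,r4:Mul1,r5:Add1
c5: stall | r0:1,r1:6,r2:6,r3:Add2,r4:Mul1,r5:Add1
c6: stall | r0:1,r1:6,r2:6,r3:Add2,r4:Mul1,r5:Add1
c7: stall | r0:1,r1:6,r2:6,r3:Add2,r4:Mul1,r5:Add1
c8: CDB Mul1=12; stall | r0:1,r1:6,r2:6,r3:Add2,r4:12,r5:Add1
c9: stall | r0:1,r1:6,r2:6,r3:Add2,r4:12,r5:Add1
c10: stall | r0:1,r1:6,r2:6,r3:Add2,r4:12,r5:Add1
c11: CDB Add1=18; issue ADD r5<-Add1 | r0:1,r1:6,r2:6,r3:Add2,r4:12,r5:Add1
c12: CDB Add2=-7; issue SUB r5<-Add2 | r0:1,r1:6,r2:6,r3:-7,r4:12,r5:Add2
c13: stall | r0:1,r1:6,r2:6,r3:-7,r4:12,r5:Add2
c14: CDB Add1=7; issue ADD r0<-Add1 | r0:Add1,r1:6,r2:6,r3:-7,r4:12,r5:Add2
c15: CDB Add2=-19; issue ADD r3<-Add2 | r0:Add1,r1:6,r2:6,r3:Add2,r4:12,r5:-19
c16: stall | r0:Add1,r1:6,r2:6,r3:Add2,r4:12,r5:-19
c17: stall | r0:Add1,r1:6,r2:6,r3:Add2,r4:12,r5:-19
c18: CDB Add1=-13; issue SUB r5<-Add1 | r0:-13,r1:6,r2:6,r3:Add2,r4:12,r5:Add1

STATUS = VALUE -13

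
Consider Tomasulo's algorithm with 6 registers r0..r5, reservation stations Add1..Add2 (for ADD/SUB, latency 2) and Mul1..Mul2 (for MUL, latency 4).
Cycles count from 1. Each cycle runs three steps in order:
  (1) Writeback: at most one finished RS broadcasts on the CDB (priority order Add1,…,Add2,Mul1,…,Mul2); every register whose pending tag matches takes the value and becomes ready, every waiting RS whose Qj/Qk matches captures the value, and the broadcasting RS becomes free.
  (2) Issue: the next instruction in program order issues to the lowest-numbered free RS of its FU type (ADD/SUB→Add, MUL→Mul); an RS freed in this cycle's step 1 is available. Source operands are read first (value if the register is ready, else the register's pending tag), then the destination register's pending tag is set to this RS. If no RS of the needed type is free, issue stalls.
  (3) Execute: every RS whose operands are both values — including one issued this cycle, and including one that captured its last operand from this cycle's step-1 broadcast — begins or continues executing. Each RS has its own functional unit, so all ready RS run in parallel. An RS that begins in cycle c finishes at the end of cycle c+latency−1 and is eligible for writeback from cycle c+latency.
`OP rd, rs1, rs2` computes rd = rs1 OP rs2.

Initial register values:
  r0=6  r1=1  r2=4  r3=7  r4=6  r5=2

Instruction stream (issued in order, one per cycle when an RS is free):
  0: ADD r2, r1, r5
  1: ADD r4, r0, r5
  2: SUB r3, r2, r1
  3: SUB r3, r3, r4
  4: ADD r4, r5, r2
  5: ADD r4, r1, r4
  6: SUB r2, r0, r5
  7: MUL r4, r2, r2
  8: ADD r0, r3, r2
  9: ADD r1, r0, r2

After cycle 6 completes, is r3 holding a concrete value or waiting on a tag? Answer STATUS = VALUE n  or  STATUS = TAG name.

c1: issue ADD r2<-Add1 | r0:6,r1:1,r2:Add1,r3:7,r4:6,r5:2
c2: issue ADD r4<-Add2 | r0:6,r1:1,r2:Add1,r3:7,r4:Add2,r5:2
c3: CDB Add1=3; issue SUB r3<-Add1 | r0:6,r1:1,r2:3,r3:Add1,r4:Add2,r5:2
c4: CDB Add2=8; issue SUB r3<-Add2 | r0:6,r1:1,r2:3,r3:Add2,r4:8,r5:2
c5: CDB Add1=2; issue ADD r4<-Add1 | r0:6,r1:1,r2:3,r3:Add2,r4:Add1,r5:2
c6: stall | r0:6,r1:1,r2:3,r3:Add2,r4:Add1,r5:2

STATUS = TAG Add2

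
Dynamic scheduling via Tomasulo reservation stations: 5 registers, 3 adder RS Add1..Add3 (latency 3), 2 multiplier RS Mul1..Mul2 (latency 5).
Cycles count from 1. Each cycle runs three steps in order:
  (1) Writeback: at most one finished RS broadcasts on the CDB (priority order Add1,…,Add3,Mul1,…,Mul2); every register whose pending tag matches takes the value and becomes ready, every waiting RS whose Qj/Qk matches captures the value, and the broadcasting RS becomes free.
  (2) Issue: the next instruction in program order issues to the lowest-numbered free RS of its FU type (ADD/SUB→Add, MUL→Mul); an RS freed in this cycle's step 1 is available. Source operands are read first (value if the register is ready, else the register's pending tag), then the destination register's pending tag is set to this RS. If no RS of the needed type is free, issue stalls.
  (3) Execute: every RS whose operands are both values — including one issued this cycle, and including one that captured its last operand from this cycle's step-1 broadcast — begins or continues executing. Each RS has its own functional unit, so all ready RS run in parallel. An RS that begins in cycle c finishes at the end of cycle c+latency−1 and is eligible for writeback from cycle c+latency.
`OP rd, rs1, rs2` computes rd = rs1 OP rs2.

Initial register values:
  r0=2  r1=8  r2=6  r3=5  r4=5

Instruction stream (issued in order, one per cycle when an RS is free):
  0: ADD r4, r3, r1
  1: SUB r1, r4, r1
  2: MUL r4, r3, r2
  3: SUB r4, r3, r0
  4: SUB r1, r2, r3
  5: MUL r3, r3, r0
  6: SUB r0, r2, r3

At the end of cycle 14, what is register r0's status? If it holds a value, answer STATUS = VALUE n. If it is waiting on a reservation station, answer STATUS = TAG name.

STATUS = VALUE -4

cycle 1: issue ADD r4<-Add1 // r0:2,r1:8,r2:6,r3:5,r4:Add1
cycle 2: issue SUB r1<-Add2 // r0:2,r1:Add2,r2:6,r3:5,r4:Add1
cycle 3: issue MUL r4<-Mul1 // r0:2,r1:Add2,r2:6,r3:5,r4:Mul1
cycle 4: CDB Add1=13; issue SUB r4<-Add1 // r0:2,r1:Add2,r2:6,r3:5,r4:Add1
cycle 5: issue SUB r1<-Add3 // r0:2,r1:Add3,r2:6,r3:5,r4:Add1
cycle 6: issue MUL r3<-Mul2 // r0:2,r1:Add3,r2:6,r3:Mul2,r4:Add1
cycle 7: CDB Add1=3; issue SUB r0<-Add1 // r0:Add1,r1:Add3,r2:6,r3:Mul2,r4:3
cycle 8: CDB Add2=5 // r0:Add1,r1:Add3,r2:6,r3:Mul2,r4:3
cycle 9: CDB Add3=1 // r0:Add1,r1:1,r2:6,r3:Mul2,r4:3
cycle 10: CDB Mul1=30 // r0:Add1,r1:1,r2:6,r3:Mul2,r4:3
cycle 11: CDB Mul2=10 // r0:Add1,r1:1,r2:6,r3:10,r4:3
cycle 12: - // r0:Add1,r1:1,r2:6,r3:10,r4:3
cycle 13: - // r0:Add1,r1:1,r2:6,r3:10,r4:3
cycle 14: CDB Add1=-4 // r0:-4,r1:1,r2:6,r3:10,r4:3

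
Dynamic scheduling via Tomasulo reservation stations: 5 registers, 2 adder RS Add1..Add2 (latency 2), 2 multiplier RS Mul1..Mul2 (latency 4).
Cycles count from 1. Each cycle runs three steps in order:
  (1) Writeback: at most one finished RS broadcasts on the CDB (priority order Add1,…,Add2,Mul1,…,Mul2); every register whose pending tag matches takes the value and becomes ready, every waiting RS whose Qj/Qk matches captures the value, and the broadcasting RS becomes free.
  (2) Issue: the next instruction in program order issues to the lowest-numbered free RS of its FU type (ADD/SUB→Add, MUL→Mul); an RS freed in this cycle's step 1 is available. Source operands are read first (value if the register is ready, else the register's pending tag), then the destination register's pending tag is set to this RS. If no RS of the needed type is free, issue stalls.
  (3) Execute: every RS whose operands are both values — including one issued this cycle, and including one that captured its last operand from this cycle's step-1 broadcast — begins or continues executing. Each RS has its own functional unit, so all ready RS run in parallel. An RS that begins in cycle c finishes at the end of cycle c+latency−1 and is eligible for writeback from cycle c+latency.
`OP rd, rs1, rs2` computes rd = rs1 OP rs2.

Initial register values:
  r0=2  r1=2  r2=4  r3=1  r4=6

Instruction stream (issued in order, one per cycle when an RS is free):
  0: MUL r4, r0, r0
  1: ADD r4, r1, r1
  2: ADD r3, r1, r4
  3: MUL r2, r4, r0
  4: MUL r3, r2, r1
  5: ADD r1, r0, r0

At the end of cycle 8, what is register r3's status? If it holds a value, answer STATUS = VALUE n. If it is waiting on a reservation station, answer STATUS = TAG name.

STATUS = TAG Mul1

  c1: issue MUL r4<-Mul1  regs: r0:2,r1:2,r2:4,r3:1,r4:Mul1
  c2: issue ADD r4<-Add1  regs: r0:2,r1:2,r2:4,r3:1,r4:Add1
  c3: issue ADD r3<-Add2  regs: r0:2,r1:2,r2:4,r3:Add2,r4:Add1
  c4: CDB Add1=4; issue MUL r2<-Mul2  regs: r0:2,r1:2,r2:Mul2,r3:Add2,r4:4
  c5: CDB Mul1=4; issue MUL r3<-Mul1  regs: r0:2,r1:2,r2:Mul2,r3:Mul1,r4:4
  c6: CDB Add2=6; issue ADD r1<-Add1  regs: r0:2,r1:Add1,r2:Mul2,r3:Mul1,r4:4
  c7: -  regs: r0:2,r1:Add1,r2:Mul2,r3:Mul1,r4:4
  c8: CDB Add1=4  regs: r0:2,r1:4,r2:Mul2,r3:Mul1,r4:4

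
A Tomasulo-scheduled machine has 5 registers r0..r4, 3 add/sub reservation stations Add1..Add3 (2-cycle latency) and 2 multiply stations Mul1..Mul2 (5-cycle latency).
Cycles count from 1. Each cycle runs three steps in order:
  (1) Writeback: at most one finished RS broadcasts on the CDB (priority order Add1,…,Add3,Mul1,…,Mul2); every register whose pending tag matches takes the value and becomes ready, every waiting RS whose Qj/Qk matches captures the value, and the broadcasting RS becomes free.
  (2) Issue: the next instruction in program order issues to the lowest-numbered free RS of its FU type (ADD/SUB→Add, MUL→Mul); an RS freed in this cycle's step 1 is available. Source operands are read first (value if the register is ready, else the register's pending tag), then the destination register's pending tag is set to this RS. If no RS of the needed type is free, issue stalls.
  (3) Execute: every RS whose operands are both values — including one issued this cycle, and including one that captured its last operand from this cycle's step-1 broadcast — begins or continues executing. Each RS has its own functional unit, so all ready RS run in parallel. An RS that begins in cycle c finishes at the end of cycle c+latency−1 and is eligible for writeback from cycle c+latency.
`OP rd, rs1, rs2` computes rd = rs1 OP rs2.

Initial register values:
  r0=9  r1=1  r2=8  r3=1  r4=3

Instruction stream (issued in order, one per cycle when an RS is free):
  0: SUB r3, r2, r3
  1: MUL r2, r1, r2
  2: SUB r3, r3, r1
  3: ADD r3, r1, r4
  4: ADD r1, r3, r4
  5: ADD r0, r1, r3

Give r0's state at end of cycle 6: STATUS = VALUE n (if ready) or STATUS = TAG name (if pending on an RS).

STATUS = TAG Add2

  c1: issue SUB r3<-Add1  regs: r0:9,r1:1,r2:8,r3:Add1,r4:3
  c2: issue MUL r2<-Mul1  regs: r0:9,r1:1,r2:Mul1,r3:Add1,r4:3
  c3: CDB Add1=7; issue SUB r3<-Add1  regs: r0:9,r1:1,r2:Mul1,r3:Add1,r4:3
  c4: issue ADD r3<-Add2  regs: r0:9,r1:1,r2:Mul1,r3:Add2,r4:3
  c5: CDB Add1=6; issue ADD r1<-Add1  regs: r0:9,r1:Add1,r2:Mul1,r3:Add2,r4:3
  c6: CDB Add2=4; issue ADD r0<-Add2  regs: r0:Add2,r1:Add1,r2:Mul1,r3:4,r4:3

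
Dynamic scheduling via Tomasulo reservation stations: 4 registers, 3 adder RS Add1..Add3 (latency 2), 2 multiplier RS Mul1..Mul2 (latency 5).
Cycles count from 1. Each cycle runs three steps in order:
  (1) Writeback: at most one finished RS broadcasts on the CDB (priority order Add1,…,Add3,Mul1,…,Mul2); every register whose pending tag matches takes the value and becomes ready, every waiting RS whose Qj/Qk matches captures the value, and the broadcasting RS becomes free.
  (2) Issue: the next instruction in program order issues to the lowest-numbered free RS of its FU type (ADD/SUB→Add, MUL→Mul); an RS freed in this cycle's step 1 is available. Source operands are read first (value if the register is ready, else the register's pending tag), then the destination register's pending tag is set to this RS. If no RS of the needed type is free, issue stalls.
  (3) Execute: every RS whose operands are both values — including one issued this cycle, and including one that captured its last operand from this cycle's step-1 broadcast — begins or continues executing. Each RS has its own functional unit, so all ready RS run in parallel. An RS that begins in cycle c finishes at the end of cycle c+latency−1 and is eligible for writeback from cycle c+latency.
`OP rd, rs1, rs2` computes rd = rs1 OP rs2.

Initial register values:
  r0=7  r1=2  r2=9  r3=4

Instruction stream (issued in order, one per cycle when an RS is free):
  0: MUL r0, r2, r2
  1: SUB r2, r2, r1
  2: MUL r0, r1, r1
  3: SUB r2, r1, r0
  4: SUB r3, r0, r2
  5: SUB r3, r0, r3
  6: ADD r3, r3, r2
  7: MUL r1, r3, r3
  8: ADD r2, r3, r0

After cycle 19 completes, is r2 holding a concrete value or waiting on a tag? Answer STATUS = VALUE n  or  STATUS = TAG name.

c1: issue MUL r0<-Mul1 | r0:Mul1,r1:2,r2:9,r3:4
c2: issue SUB r2<-Add1 | r0:Mul1,r1:2,r2:Add1,r3:4
c3: issue MUL r0<-Mul2 | r0:Mul2,r1:2,r2:Add1,r3:4
c4: CDB Add1=7; issue SUB r2<-Add1 | r0:Mul2,r1:2,r2:Add1,r3:4
c5: issue SUB r3<-Add2 | r0:Mul2,r1:2,r2:Add1,r3:Add2
c6: CDB Mul1=81; issue SUB r3<-Add3 | r0:Mul2,r1:2,r2:Add1,r3:Add3
c7: stall | r0:Mul2,r1:2,r2:Add1,r3:Add3
c8: CDB Mul2=4; stall | r0:4,r1:2,r2:Add1,r3:Add3
c9: stall | r0:4,r1:2,r2:Add1,r3:Add3
c10: CDB Add1=-2; issue ADD r3<-Add1 | r0:4,r1:2,r2:-2,r3:Add1
c11: issue MUL r1<-Mul1 | r0:4,r1:Mul1,r2:-2,r3:Add1
c12: CDB Add2=6; issue ADD r2<-Add2 | r0:4,r1:Mul1,r2:Add2,r3:Add1
c13: - | r0:4,r1:Mul1,r2:Add2,r3:Add1
c14: CDB Add3=-2 | r0:4,r1:Mul1,r2:Add2,r3:Add1
c15: - | r0:4,r1:Mul1,r2:Add2,r3:Add1
c16: CDB Add1=-4 | r0:4,r1:Mul1,r2:Add2,r3:-4
c17: - | r0:4,r1:Mul1,r2:Add2,r3:-4
c18: CDB Add2=0 | r0:4,r1:Mul1,r2:0,r3:-4
c19: - | r0:4,r1:Mul1,r2:0,r3:-4

STATUS = VALUE 0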